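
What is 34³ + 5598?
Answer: 44902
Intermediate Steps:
34³ + 5598 = 39304 + 5598 = 44902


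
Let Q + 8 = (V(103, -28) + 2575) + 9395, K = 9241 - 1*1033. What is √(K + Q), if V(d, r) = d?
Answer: √20273 ≈ 142.38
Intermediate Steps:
K = 8208 (K = 9241 - 1033 = 8208)
Q = 12065 (Q = -8 + ((103 + 2575) + 9395) = -8 + (2678 + 9395) = -8 + 12073 = 12065)
√(K + Q) = √(8208 + 12065) = √20273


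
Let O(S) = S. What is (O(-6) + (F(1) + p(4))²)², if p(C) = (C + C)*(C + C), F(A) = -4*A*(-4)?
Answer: 40883236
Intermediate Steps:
F(A) = 16*A
p(C) = 4*C² (p(C) = (2*C)*(2*C) = 4*C²)
(O(-6) + (F(1) + p(4))²)² = (-6 + (16*1 + 4*4²)²)² = (-6 + (16 + 4*16)²)² = (-6 + (16 + 64)²)² = (-6 + 80²)² = (-6 + 6400)² = 6394² = 40883236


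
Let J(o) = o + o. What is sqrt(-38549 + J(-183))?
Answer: I*sqrt(38915) ≈ 197.27*I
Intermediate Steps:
J(o) = 2*o
sqrt(-38549 + J(-183)) = sqrt(-38549 + 2*(-183)) = sqrt(-38549 - 366) = sqrt(-38915) = I*sqrt(38915)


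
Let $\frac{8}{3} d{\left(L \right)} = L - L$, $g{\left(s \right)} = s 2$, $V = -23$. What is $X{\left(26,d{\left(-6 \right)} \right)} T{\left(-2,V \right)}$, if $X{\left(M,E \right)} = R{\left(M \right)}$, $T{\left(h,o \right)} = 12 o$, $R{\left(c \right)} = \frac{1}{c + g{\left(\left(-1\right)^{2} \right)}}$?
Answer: $- \frac{69}{7} \approx -9.8571$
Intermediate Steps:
$g{\left(s \right)} = 2 s$
$R{\left(c \right)} = \frac{1}{2 + c}$ ($R{\left(c \right)} = \frac{1}{c + 2 \left(-1\right)^{2}} = \frac{1}{c + 2 \cdot 1} = \frac{1}{c + 2} = \frac{1}{2 + c}$)
$d{\left(L \right)} = 0$ ($d{\left(L \right)} = \frac{3 \left(L - L\right)}{8} = \frac{3}{8} \cdot 0 = 0$)
$X{\left(M,E \right)} = \frac{1}{2 + M}$
$X{\left(26,d{\left(-6 \right)} \right)} T{\left(-2,V \right)} = \frac{12 \left(-23\right)}{2 + 26} = \frac{1}{28} \left(-276\right) = - \frac{69}{7}$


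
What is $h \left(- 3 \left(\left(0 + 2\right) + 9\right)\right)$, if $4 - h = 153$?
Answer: $4917$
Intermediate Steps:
$h = -149$ ($h = 4 - 153 = -149$)
$h \left(- 3 \left(\left(0 + 2\right) + 9\right)\right) = - 149 \left(- 3 \left(\left(0 + 2\right) + 9\right)\right) = - 149 \left(- 3 \left(2 + 9\right)\right) = - 149 \left(\left(-3\right) 11\right) = \left(-149\right) \left(-33\right) = 4917$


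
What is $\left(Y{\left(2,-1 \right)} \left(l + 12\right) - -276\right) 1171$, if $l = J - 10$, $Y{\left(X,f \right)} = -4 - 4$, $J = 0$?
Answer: $304460$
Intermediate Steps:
$Y{\left(X,f \right)} = -8$ ($Y{\left(X,f \right)} = -4 - 4 = -8$)
$l = -10$ ($l = 0 - 10 = -10$)
$\left(Y{\left(2,-1 \right)} \left(l + 12\right) - -276\right) 1171 = \left(- 8 \left(-10 + 12\right) - -276\right) 1171 = \left(\left(-8\right) 2 + \left(\left(-201 + 264\right) + 213\right)\right) 1171 = \left(-16 + \left(63 + 213\right)\right) 1171 = \left(-16 + 276\right) 1171 = 260 \cdot 1171 = 304460$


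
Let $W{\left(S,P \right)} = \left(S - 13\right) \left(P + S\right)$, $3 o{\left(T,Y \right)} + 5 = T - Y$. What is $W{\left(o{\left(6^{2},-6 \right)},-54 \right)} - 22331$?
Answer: $- \frac{200729}{9} \approx -22303.0$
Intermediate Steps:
$o{\left(T,Y \right)} = - \frac{5}{3} - \frac{Y}{3} + \frac{T}{3}$ ($o{\left(T,Y \right)} = - \frac{5}{3} + \frac{T - Y}{3} = - \frac{5}{3} + \left(- \frac{Y}{3} + \frac{T}{3}\right) = - \frac{5}{3} - \frac{Y}{3} + \frac{T}{3}$)
$W{\left(S,P \right)} = \left(-13 + S\right) \left(P + S\right)$
$W{\left(o{\left(6^{2},-6 \right)},-54 \right)} - 22331 = \left(\left(- \frac{5}{3} - -2 + \frac{6^{2}}{3}\right)^{2} - -702 - 13 \left(- \frac{5}{3} - -2 + \frac{6^{2}}{3}\right) - 54 \left(- \frac{5}{3} - -2 + \frac{6^{2}}{3}\right)\right) - 22331 = \left(\left(- \frac{5}{3} + 2 + \frac{1}{3} \cdot 36\right)^{2} + 702 - 13 \left(- \frac{5}{3} + 2 + \frac{1}{3} \cdot 36\right) - 54 \left(- \frac{5}{3} + 2 + \frac{1}{3} \cdot 36\right)\right) - 22331 = \left(\left(- \frac{5}{3} + 2 + 12\right)^{2} + 702 - 13 \left(- \frac{5}{3} + 2 + 12\right) - 54 \left(- \frac{5}{3} + 2 + 12\right)\right) - 22331 = \left(\left(\frac{37}{3}\right)^{2} + 702 - \frac{481}{3} - 666\right) - 22331 = \left(\frac{1369}{9} + 702 - \frac{481}{3} - 666\right) - 22331 = \frac{250}{9} - 22331 = - \frac{200729}{9}$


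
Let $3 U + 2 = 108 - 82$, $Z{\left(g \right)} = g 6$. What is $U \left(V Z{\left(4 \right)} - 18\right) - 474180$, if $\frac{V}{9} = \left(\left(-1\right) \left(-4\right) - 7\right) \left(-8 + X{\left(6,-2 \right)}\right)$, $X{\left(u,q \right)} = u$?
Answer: $-463956$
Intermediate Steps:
$Z{\left(g \right)} = 6 g$
$U = 8$ ($U = - \frac{2}{3} + \frac{108 - 82}{3} = - \frac{2}{3} + \frac{1}{3} \cdot 26 = - \frac{2}{3} + \frac{26}{3} = 8$)
$V = 54$ ($V = 9 \left(\left(-1\right) \left(-4\right) - 7\right) \left(-8 + 6\right) = 9 \left(4 - 7\right) \left(-2\right) = 9 \left(\left(-3\right) \left(-2\right)\right) = 9 \cdot 6 = 54$)
$U \left(V Z{\left(4 \right)} - 18\right) - 474180 = 8 \left(54 \cdot 6 \cdot 4 - 18\right) - 474180 = 8 \left(54 \cdot 24 - 18\right) - 474180 = 8 \left(1296 - 18\right) - 474180 = 8 \cdot 1278 - 474180 = 10224 - 474180 = -463956$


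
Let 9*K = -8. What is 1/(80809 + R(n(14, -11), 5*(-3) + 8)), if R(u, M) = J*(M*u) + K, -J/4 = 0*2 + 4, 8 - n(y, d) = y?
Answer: 9/721225 ≈ 1.2479e-5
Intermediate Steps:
n(y, d) = 8 - y
J = -16 (J = -4*(0*2 + 4) = -4*(0 + 4) = -4*4 = -16)
K = -8/9 (K = (⅑)*(-8) = -8/9 ≈ -0.88889)
R(u, M) = -8/9 - 16*M*u (R(u, M) = -16*M*u - 8/9 = -8/9 - 16*M*u)
1/(80809 + R(n(14, -11), 5*(-3) + 8)) = 1/(80809 + (-8/9 - 16*(5*(-3) + 8)*(8 - 1*14))) = 1/(80809 + (-8/9 - 16*(-15 + 8)*(8 - 14))) = 1/(80809 + (-8/9 - 16*(-7)*(-6))) = 1/(80809 + (-8/9 - 672)) = 1/(80809 - 6056/9) = 1/(721225/9) = 9/721225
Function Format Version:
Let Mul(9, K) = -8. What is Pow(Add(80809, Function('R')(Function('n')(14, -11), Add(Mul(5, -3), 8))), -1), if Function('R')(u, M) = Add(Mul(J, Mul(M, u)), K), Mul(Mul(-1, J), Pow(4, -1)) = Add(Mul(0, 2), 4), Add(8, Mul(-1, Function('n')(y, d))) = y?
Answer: Rational(9, 721225) ≈ 1.2479e-5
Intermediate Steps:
Function('n')(y, d) = Add(8, Mul(-1, y))
J = -16 (J = Mul(-4, Add(Mul(0, 2), 4)) = Mul(-4, Add(0, 4)) = Mul(-4, 4) = -16)
K = Rational(-8, 9) (K = Mul(Rational(1, 9), -8) = Rational(-8, 9) ≈ -0.88889)
Function('R')(u, M) = Add(Rational(-8, 9), Mul(-16, M, u)) (Function('R')(u, M) = Add(Mul(-16, Mul(M, u)), Rational(-8, 9)) = Add(Mul(-16, M, u), Rational(-8, 9)) = Add(Rational(-8, 9), Mul(-16, M, u)))
Pow(Add(80809, Function('R')(Function('n')(14, -11), Add(Mul(5, -3), 8))), -1) = Pow(Add(80809, Add(Rational(-8, 9), Mul(-16, Add(Mul(5, -3), 8), Add(8, Mul(-1, 14))))), -1) = Pow(Add(80809, Add(Rational(-8, 9), Mul(-16, Add(-15, 8), Add(8, -14)))), -1) = Pow(Add(80809, Add(Rational(-8, 9), Mul(-16, -7, -6))), -1) = Pow(Add(80809, Add(Rational(-8, 9), -672)), -1) = Pow(Add(80809, Rational(-6056, 9)), -1) = Pow(Rational(721225, 9), -1) = Rational(9, 721225)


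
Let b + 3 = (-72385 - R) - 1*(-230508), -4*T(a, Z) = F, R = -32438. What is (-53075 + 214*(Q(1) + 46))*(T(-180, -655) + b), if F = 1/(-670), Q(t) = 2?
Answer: -21859296961123/2680 ≈ -8.1565e+9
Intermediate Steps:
F = -1/670 ≈ -0.0014925
T(a, Z) = 1/2680 (T(a, Z) = -1/4*(-1/670) = 1/2680)
b = 190558 (b = -3 + ((-72385 - 1*(-32438)) - 1*(-230508)) = -3 + ((-72385 + 32438) + 230508) = -3 + (-39947 + 230508) = -3 + 190561 = 190558)
(-53075 + 214*(Q(1) + 46))*(T(-180, -655) + b) = (-53075 + 214*(2 + 46))*(1/2680 + 190558) = (-53075 + 214*48)*(510695441/2680) = (-53075 + 10272)*(510695441/2680) = -42803*510695441/2680 = -21859296961123/2680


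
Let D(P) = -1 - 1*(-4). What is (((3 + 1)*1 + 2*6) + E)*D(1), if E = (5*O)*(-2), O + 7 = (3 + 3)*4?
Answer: -462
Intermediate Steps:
O = 17 (O = -7 + (3 + 3)*4 = -7 + 6*4 = -7 + 24 = 17)
D(P) = 3 (D(P) = -1 + 4 = 3)
E = -170 (E = (5*17)*(-2) = 85*(-2) = -170)
(((3 + 1)*1 + 2*6) + E)*D(1) = (((3 + 1)*1 + 2*6) - 170)*3 = ((4*1 + 12) - 170)*3 = ((4 + 12) - 170)*3 = (16 - 170)*3 = -154*3 = -462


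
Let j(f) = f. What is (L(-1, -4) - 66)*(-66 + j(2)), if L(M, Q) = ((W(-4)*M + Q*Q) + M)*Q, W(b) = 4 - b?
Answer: 6016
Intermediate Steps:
L(M, Q) = Q*(Q**2 + 9*M) (L(M, Q) = (((4 - 1*(-4))*M + Q*Q) + M)*Q = (((4 + 4)*M + Q**2) + M)*Q = ((8*M + Q**2) + M)*Q = ((Q**2 + 8*M) + M)*Q = (Q**2 + 9*M)*Q = Q*(Q**2 + 9*M))
(L(-1, -4) - 66)*(-66 + j(2)) = (-4*((-4)**2 + 9*(-1)) - 66)*(-66 + 2) = (-4*(16 - 9) - 66)*(-64) = (-4*7 - 66)*(-64) = (-28 - 66)*(-64) = -94*(-64) = 6016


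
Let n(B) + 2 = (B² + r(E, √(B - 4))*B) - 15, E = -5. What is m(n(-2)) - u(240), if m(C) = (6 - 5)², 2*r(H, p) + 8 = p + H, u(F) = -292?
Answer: 293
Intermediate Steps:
r(H, p) = -4 + H/2 + p/2 (r(H, p) = -4 + (p + H)/2 = -4 + (H + p)/2 = -4 + (H/2 + p/2) = -4 + H/2 + p/2)
n(B) = -17 + B² + B*(-13/2 + √(-4 + B)/2) (n(B) = -2 + ((B² + (-4 + (½)*(-5) + √(B - 4)/2)*B) - 15) = -2 + ((B² + (-4 - 5/2 + √(-4 + B)/2)*B) - 15) = -2 + ((B² + (-13/2 + √(-4 + B)/2)*B) - 15) = -2 + ((B² + B*(-13/2 + √(-4 + B)/2)) - 15) = -2 + (-15 + B² + B*(-13/2 + √(-4 + B)/2)) = -17 + B² + B*(-13/2 + √(-4 + B)/2))
m(C) = 1 (m(C) = 1² = 1)
m(n(-2)) - u(240) = 1 - 1*(-292) = 1 + 292 = 293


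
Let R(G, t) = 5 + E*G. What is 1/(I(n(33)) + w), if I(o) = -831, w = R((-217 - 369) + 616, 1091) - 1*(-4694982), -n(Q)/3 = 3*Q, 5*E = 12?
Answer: 1/4694228 ≈ 2.1303e-7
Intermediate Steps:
E = 12/5 (E = (⅕)*12 = 12/5 ≈ 2.4000)
n(Q) = -9*Q
R(G, t) = 5 + 12*G/5
w = 4695059 (w = (5 + 12*((-217 - 369) + 616)/5) - 1*(-4694982) = (5 + 12*(-586 + 616)/5) + 4694982 = (5 + (12/5)*30) + 4694982 = (5 + 72) + 4694982 = 77 + 4694982 = 4695059)
1/(I(n(33)) + w) = 1/(-831 + 4695059) = 1/4694228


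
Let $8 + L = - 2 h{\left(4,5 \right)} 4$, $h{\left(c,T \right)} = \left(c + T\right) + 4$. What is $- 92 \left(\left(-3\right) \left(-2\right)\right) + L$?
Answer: $-664$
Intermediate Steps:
$h{\left(c,T \right)} = 4 + T + c$ ($h{\left(c,T \right)} = \left(T + c\right) + 4 = 4 + T + c$)
$L = -112$ ($L = -8 + - 2 \left(4 + 5 + 4\right) 4 = -8 + \left(-2\right) 13 \cdot 4 = -8 - 104 = -112$)
$- 92 \left(\left(-3\right) \left(-2\right)\right) + L = - 92 \left(\left(-3\right) \left(-2\right)\right) - 112 = \left(-92\right) 6 - 112 = -552 - 112 = -664$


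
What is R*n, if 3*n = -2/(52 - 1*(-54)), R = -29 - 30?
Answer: 59/159 ≈ 0.37107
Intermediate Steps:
R = -59
n = -1/159 (n = (-2/(52 - 1*(-54)))/3 = (-2/(52 + 54))/3 = (-2/106)/3 = (-2*1/106)/3 = (1/3)*(-1/53) = -1/159 ≈ -0.0062893)
R*n = -59*(-1/159) = 59/159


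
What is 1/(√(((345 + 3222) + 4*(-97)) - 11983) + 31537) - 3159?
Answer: 2*(-3159*√2201 + 49812691*I)/(-31537*I + 2*√2201) ≈ -3159.0 - 9.3132e-8*I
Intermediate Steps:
1/(√(((345 + 3222) + 4*(-97)) - 11983) + 31537) - 3159 = 1/(√((3567 - 388) - 11983) + 31537) - 3159 = 1/(√(3179 - 11983) + 31537) - 3159 = 1/(√(-8804) + 31537) - 3159 = 1/(2*I*√2201 + 31537) - 3159 = 1/(31537 + 2*I*√2201) - 3159 = -3159 + 1/(31537 + 2*I*√2201)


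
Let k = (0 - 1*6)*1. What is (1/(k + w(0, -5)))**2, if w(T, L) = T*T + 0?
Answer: 1/36 ≈ 0.027778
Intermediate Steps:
w(T, L) = T**2 (w(T, L) = T**2 + 0 = T**2)
k = -6 (k = (0 - 6)*1 = -6*1 = -6)
(1/(k + w(0, -5)))**2 = (1/(-6 + 0**2))**2 = (1/(-6 + 0))**2 = (1/(-6))**2 = (-1/6)**2 = 1/36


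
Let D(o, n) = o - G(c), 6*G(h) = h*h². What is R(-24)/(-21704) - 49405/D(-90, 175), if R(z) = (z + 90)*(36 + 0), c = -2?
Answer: 402028293/721658 ≈ 557.09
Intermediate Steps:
R(z) = 3240 + 36*z (R(z) = (90 + z)*36 = 3240 + 36*z)
G(h) = h³/6 (G(h) = (h*h²)/6 = h³/6)
D(o, n) = 4/3 + o (D(o, n) = o - (-2)³/6 = o - (-8)/6 = o - 1*(-4/3) = o + 4/3 = 4/3 + o)
R(-24)/(-21704) - 49405/D(-90, 175) = (3240 + 36*(-24))/(-21704) - 49405/(4/3 - 90) = (3240 - 864)*(-1/21704) - 49405/(-266/3) = 2376*(-1/21704) - 49405*(-3/266) = -297/2713 + 148215/266 = 402028293/721658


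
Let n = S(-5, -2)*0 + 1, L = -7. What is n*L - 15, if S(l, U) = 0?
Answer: -22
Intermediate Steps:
n = 1 (n = 0*0 + 1 = 0 + 1 = 1)
n*L - 15 = 1*(-7) - 15 = -7 - 15 = -22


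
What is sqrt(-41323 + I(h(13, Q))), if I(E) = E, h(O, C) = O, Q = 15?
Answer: 9*I*sqrt(510) ≈ 203.25*I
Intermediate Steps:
sqrt(-41323 + I(h(13, Q))) = sqrt(-41323 + 13) = sqrt(-41310) = 9*I*sqrt(510)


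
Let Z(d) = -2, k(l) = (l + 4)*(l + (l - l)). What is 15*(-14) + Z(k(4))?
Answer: -212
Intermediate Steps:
k(l) = l*(4 + l) (k(l) = (4 + l)*(l + 0) = (4 + l)*l = l*(4 + l))
15*(-14) + Z(k(4)) = 15*(-14) - 2 = -210 - 2 = -212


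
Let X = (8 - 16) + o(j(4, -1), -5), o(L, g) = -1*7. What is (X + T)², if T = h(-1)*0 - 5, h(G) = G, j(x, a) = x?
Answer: 400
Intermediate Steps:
o(L, g) = -7
T = -5 (T = -1*0 - 5 = 0 - 5 = -5)
X = -15 (X = (8 - 16) - 7 = -8 - 7 = -15)
(X + T)² = (-15 - 5)² = (-20)² = 400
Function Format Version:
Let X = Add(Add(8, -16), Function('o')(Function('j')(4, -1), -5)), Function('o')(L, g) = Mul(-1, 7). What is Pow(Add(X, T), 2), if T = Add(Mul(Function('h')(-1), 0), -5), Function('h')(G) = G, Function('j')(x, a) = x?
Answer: 400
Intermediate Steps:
Function('o')(L, g) = -7
T = -5 (T = Add(Mul(-1, 0), -5) = Add(0, -5) = -5)
X = -15 (X = Add(Add(8, -16), -7) = Add(-8, -7) = -15)
Pow(Add(X, T), 2) = Pow(Add(-15, -5), 2) = Pow(-20, 2) = 400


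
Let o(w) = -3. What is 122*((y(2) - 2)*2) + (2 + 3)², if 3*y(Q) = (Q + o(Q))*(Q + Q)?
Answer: -2365/3 ≈ -788.33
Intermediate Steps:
y(Q) = 2*Q*(-3 + Q)/3 (y(Q) = ((Q - 3)*(Q + Q))/3 = ((-3 + Q)*(2*Q))/3 = (2*Q*(-3 + Q))/3 = 2*Q*(-3 + Q)/3)
122*((y(2) - 2)*2) + (2 + 3)² = 122*(((⅔)*2*(-3 + 2) - 2)*2) + (2 + 3)² = 122*(((⅔)*2*(-1) - 2)*2) + 5² = 122*((-4/3 - 2)*2) + 25 = 122*(-10/3*2) + 25 = 122*(-20/3) + 25 = -2440/3 + 25 = -2365/3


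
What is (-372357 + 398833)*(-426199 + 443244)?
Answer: 451283420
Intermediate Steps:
(-372357 + 398833)*(-426199 + 443244) = 26476*17045 = 451283420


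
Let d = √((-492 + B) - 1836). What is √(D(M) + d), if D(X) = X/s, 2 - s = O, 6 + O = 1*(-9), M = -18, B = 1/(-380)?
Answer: √(-11046600 + 54910*I*√84040895)/3230 ≈ 4.8581 + 4.9659*I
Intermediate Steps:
B = -1/380 ≈ -0.0026316
O = -15 (O = -6 + 1*(-9) = -6 - 9 = -15)
s = 17 (s = 2 - 1*(-15) = 2 + 15 = 17)
d = I*√84040895/190 (d = √((-492 - 1/380) - 1836) = √(-186961/380 - 1836) = √(-884641/380) = I*√84040895/190 ≈ 48.249*I)
D(X) = X/17
√(D(M) + d) = √((1/17)*(-18) + I*√84040895/190) = √(-18/17 + I*√84040895/190)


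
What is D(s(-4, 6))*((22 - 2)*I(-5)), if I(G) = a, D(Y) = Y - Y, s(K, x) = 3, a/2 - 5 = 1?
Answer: 0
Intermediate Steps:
a = 12 (a = 10 + 2*1 = 10 + 2 = 12)
D(Y) = 0
I(G) = 12
D(s(-4, 6))*((22 - 2)*I(-5)) = 0*((22 - 2)*12) = 0*(20*12) = 0*240 = 0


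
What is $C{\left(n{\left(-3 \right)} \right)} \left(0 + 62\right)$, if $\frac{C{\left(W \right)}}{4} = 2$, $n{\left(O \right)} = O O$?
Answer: $496$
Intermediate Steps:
$n{\left(O \right)} = O^{2}$
$C{\left(W \right)} = 8$ ($C{\left(W \right)} = 4 \cdot 2 = 8$)
$C{\left(n{\left(-3 \right)} \right)} \left(0 + 62\right) = 8 \left(0 + 62\right) = 8 \cdot 62 = 496$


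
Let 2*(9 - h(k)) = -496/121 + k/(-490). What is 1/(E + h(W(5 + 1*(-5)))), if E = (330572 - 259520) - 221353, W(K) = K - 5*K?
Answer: -121/18185084 ≈ -6.6538e-6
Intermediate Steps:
W(K) = -4*K
h(k) = 1337/121 + k/980 (h(k) = 9 - (-496/121 + k/(-490))/2 = 9 - (-496*1/121 + k*(-1/490))/2 = 9 - (-496/121 - k/490)/2 = 9 + (248/121 + k/980) = 1337/121 + k/980)
E = -150301 (E = 71052 - 221353 = -150301)
1/(E + h(W(5 + 1*(-5)))) = 1/(-150301 + (1337/121 + (-4*(5 + 1*(-5)))/980)) = 1/(-150301 + (1337/121 + (-4*(5 - 5))/980)) = 1/(-150301 + (1337/121 + (-4*0)/980)) = 1/(-150301 + (1337/121 + (1/980)*0)) = 1/(-150301 + (1337/121 + 0)) = 1/(-150301 + 1337/121) = 1/(-18185084/121) = -121/18185084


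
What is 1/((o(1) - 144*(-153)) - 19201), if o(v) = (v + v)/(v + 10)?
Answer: 11/31143 ≈ 0.00035321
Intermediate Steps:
o(v) = 2*v/(10 + v) (o(v) = (2*v)/(10 + v) = 2*v/(10 + v))
1/((o(1) - 144*(-153)) - 19201) = 1/((2*1/(10 + 1) - 144*(-153)) - 19201) = 1/((2*1/11 + 22032) - 19201) = 1/((2*1*(1/11) + 22032) - 19201) = 1/((2/11 + 22032) - 19201) = 1/(242354/11 - 19201) = 1/(31143/11) = 11/31143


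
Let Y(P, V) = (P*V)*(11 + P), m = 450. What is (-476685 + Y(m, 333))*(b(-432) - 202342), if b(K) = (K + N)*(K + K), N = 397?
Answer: -11806914004830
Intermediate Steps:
b(K) = 2*K*(397 + K) (b(K) = (K + 397)*(K + K) = (397 + K)*(2*K) = 2*K*(397 + K))
Y(P, V) = P*V*(11 + P)
(-476685 + Y(m, 333))*(b(-432) - 202342) = (-476685 + 450*333*(11 + 450))*(2*(-432)*(397 - 432) - 202342) = (-476685 + 450*333*461)*(2*(-432)*(-35) - 202342) = (-476685 + 69080850)*(30240 - 202342) = 68604165*(-172102) = -11806914004830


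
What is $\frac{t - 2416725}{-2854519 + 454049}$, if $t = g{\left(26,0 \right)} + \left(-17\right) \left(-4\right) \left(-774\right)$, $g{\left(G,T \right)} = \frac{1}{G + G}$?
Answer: $\frac{128406563}{124824440} \approx 1.0287$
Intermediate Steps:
$g{\left(G,T \right)} = \frac{1}{2 G}$
$t = - \frac{2736863}{52}$ ($t = \frac{1}{2 \cdot 26} + \left(-17\right) \left(-4\right) \left(-774\right) = \frac{1}{2} \cdot \frac{1}{26} + 68 \left(-774\right) = \frac{1}{52} - 52632 = - \frac{2736863}{52} \approx -52632.0$)
$\frac{t - 2416725}{-2854519 + 454049} = \frac{- \frac{2736863}{52} - 2416725}{-2854519 + 454049} = - \frac{128406563}{52 \left(-2400470\right)} = \left(- \frac{128406563}{52}\right) \left(- \frac{1}{2400470}\right) = \frac{128406563}{124824440}$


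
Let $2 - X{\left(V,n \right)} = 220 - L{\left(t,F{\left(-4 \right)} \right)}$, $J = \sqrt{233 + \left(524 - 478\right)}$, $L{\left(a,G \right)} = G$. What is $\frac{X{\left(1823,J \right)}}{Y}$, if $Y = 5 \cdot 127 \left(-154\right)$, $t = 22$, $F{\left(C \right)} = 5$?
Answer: $\frac{213}{97790} \approx 0.0021781$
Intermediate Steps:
$J = 3 \sqrt{31}$ ($J = \sqrt{233 + \left(524 - 478\right)} = \sqrt{233 + 46} = \sqrt{279} = 3 \sqrt{31} \approx 16.703$)
$X{\left(V,n \right)} = -213$ ($X{\left(V,n \right)} = 2 - \left(220 - 5\right) = 2 - 215 = -213$)
$Y = -97790$ ($Y = 635 \left(-154\right) = -97790$)
$\frac{X{\left(1823,J \right)}}{Y} = - \frac{213}{-97790} = \left(-213\right) \left(- \frac{1}{97790}\right) = \frac{213}{97790}$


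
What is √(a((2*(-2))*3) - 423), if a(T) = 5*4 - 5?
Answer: 2*I*√102 ≈ 20.199*I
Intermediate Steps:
a(T) = 15 (a(T) = 20 - 5 = 15)
√(a((2*(-2))*3) - 423) = √(15 - 423) = √(-408) = 2*I*√102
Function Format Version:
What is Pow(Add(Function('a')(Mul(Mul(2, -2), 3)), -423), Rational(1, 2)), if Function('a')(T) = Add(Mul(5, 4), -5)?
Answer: Mul(2, I, Pow(102, Rational(1, 2))) ≈ Mul(20.199, I)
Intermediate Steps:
Function('a')(T) = 15 (Function('a')(T) = Add(20, -5) = 15)
Pow(Add(Function('a')(Mul(Mul(2, -2), 3)), -423), Rational(1, 2)) = Pow(Add(15, -423), Rational(1, 2)) = Pow(-408, Rational(1, 2)) = Mul(2, I, Pow(102, Rational(1, 2)))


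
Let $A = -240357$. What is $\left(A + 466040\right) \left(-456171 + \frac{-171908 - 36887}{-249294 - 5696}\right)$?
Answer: $- \frac{5250236705067017}{50998} \approx -1.0295 \cdot 10^{11}$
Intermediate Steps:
$\left(A + 466040\right) \left(-456171 + \frac{-171908 - 36887}{-249294 - 5696}\right) = \left(-240357 + 466040\right) \left(-456171 + \frac{-171908 - 36887}{-249294 - 5696}\right) = 225683 \left(-456171 - \frac{208795}{-254990}\right) = 225683 \left(-456171 - - \frac{41759}{50998}\right) = 225683 \left(-456171 + \frac{41759}{50998}\right) = 225683 \left(- \frac{23263766899}{50998}\right) = - \frac{5250236705067017}{50998}$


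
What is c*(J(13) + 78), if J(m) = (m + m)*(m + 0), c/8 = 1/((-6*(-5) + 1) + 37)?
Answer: 832/17 ≈ 48.941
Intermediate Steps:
c = 2/17 (c = 8/((-6*(-5) + 1) + 37) = 8/((30 + 1) + 37) = 8/(31 + 37) = 8/68 = 8*(1/68) = 2/17 ≈ 0.11765)
J(m) = 2*m² (J(m) = (2*m)*m = 2*m²)
c*(J(13) + 78) = 2*(2*13² + 78)/17 = 2*(2*169 + 78)/17 = 2*(338 + 78)/17 = (2/17)*416 = 832/17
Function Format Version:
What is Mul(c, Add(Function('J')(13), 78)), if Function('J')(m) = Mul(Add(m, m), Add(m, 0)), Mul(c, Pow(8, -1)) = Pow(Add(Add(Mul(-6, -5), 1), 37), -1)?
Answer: Rational(832, 17) ≈ 48.941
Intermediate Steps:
c = Rational(2, 17) (c = Mul(8, Pow(Add(Add(Mul(-6, -5), 1), 37), -1)) = Mul(8, Pow(Add(Add(30, 1), 37), -1)) = Mul(8, Pow(Add(31, 37), -1)) = Mul(8, Pow(68, -1)) = Mul(8, Rational(1, 68)) = Rational(2, 17) ≈ 0.11765)
Function('J')(m) = Mul(2, Pow(m, 2)) (Function('J')(m) = Mul(Mul(2, m), m) = Mul(2, Pow(m, 2)))
Mul(c, Add(Function('J')(13), 78)) = Mul(Rational(2, 17), Add(Mul(2, Pow(13, 2)), 78)) = Mul(Rational(2, 17), Add(Mul(2, 169), 78)) = Mul(Rational(2, 17), Add(338, 78)) = Mul(Rational(2, 17), 416) = Rational(832, 17)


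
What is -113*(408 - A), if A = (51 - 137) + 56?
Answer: -49494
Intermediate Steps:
A = -30 (A = -86 + 56 = -30)
-113*(408 - A) = -113*(408 - 1*(-30)) = -113*(408 + 30) = -113*438 = -49494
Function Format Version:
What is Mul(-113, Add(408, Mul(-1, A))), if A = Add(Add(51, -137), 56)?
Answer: -49494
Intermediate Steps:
A = -30 (A = Add(-86, 56) = -30)
Mul(-113, Add(408, Mul(-1, A))) = Mul(-113, Add(408, Mul(-1, -30))) = Mul(-113, Add(408, 30)) = Mul(-113, 438) = -49494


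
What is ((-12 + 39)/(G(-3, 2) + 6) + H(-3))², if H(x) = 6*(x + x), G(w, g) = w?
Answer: 729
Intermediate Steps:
H(x) = 12*x (H(x) = 6*(2*x) = 12*x)
((-12 + 39)/(G(-3, 2) + 6) + H(-3))² = ((-12 + 39)/(-3 + 6) + 12*(-3))² = (27/3 - 36)² = (27*(⅓) - 36)² = (9 - 36)² = (-27)² = 729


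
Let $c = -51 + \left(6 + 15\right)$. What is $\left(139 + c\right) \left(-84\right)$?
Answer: $-9156$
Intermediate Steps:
$c = -30$ ($c = -51 + 21 = -30$)
$\left(139 + c\right) \left(-84\right) = \left(139 - 30\right) \left(-84\right) = 109 \left(-84\right) = -9156$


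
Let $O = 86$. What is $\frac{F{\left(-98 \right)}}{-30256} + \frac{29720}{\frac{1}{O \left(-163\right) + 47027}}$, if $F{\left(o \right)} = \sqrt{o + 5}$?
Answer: $981027480 - \frac{i \sqrt{93}}{30256} \approx 9.8103 \cdot 10^{8} - 0.00031874 i$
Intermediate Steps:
$F{\left(o \right)} = \sqrt{5 + o}$
$\frac{F{\left(-98 \right)}}{-30256} + \frac{29720}{\frac{1}{O \left(-163\right) + 47027}} = \frac{\sqrt{5 - 98}}{-30256} + \frac{29720}{\frac{1}{86 \left(-163\right) + 47027}} = \sqrt{-93} \left(- \frac{1}{30256}\right) + \frac{29720}{\frac{1}{-14018 + 47027}} = i \sqrt{93} \left(- \frac{1}{30256}\right) + \frac{29720}{\frac{1}{33009}} = - \frac{i \sqrt{93}}{30256} + 29720 \frac{1}{\frac{1}{33009}} = - \frac{i \sqrt{93}}{30256} + 29720 \cdot 33009 = - \frac{i \sqrt{93}}{30256} + 981027480 = 981027480 - \frac{i \sqrt{93}}{30256}$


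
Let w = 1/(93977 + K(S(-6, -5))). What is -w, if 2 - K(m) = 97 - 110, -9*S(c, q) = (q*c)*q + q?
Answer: -1/93992 ≈ -1.0639e-5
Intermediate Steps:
S(c, q) = -q/9 - c*q²/9 (S(c, q) = -((q*c)*q + q)/9 = -((c*q)*q + q)/9 = -(c*q² + q)/9 = -(q + c*q²)/9 = -q/9 - c*q²/9)
K(m) = 15 (K(m) = 2 - (97 - 110) = 2 - 1*(-13) = 2 + 13 = 15)
w = 1/93992 (w = 1/(93977 + 15) = 1/93992 ≈ 1.0639e-5)
-w = -1*1/93992 = -1/93992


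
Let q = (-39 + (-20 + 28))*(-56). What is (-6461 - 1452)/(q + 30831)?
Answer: -7913/32567 ≈ -0.24298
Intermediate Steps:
q = 1736 (q = (-39 + 8)*(-56) = -31*(-56) = 1736)
(-6461 - 1452)/(q + 30831) = (-6461 - 1452)/(1736 + 30831) = -7913/32567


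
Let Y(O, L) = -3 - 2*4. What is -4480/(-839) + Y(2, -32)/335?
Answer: 1491571/281065 ≈ 5.3069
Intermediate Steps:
Y(O, L) = -11 (Y(O, L) = -3 - 8 = -11)
-4480/(-839) + Y(2, -32)/335 = -4480/(-839) - 11/335 = -4480*(-1/839) - 11*1/335 = 4480/839 - 11/335 = 1491571/281065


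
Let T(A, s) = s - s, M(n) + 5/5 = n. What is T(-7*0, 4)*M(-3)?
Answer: 0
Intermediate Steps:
M(n) = -1 + n
T(A, s) = 0
T(-7*0, 4)*M(-3) = 0*(-1 - 3) = 0*(-4) = 0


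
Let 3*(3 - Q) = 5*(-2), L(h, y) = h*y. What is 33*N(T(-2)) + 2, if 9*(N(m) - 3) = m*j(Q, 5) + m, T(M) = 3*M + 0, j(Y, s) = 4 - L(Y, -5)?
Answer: -2117/3 ≈ -705.67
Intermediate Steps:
Q = 19/3 (Q = 3 - 5*(-2)/3 = 3 - ⅓*(-10) = 3 + 10/3 = 19/3 ≈ 6.3333)
j(Y, s) = 4 + 5*Y (j(Y, s) = 4 - Y*(-5) = 4 - (-5)*Y = 4 + 5*Y)
T(M) = 3*M
N(m) = 3 + 110*m/27 (N(m) = 3 + (m*(4 + 5*(19/3)) + m)/9 = 3 + (m*(4 + 95/3) + m)/9 = 3 + (m*(107/3) + m)/9 = 3 + (107*m/3 + m)/9 = 3 + (110*m/3)/9 = 3 + 110*m/27)
33*N(T(-2)) + 2 = 33*(3 + 110*(3*(-2))/27) + 2 = 33*(3 + (110/27)*(-6)) + 2 = 33*(3 - 220/9) + 2 = 33*(-193/9) + 2 = -2123/3 + 2 = -2117/3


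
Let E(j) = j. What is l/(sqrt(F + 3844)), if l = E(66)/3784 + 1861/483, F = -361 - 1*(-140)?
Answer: 321541*sqrt(3623)/300984348 ≈ 0.064302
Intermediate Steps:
F = -221 (F = -361 + 140 = -221)
l = 321541/83076 (l = 66/3784 + 1861/483 = 66*(1/3784) + 1861*(1/483) = 3/172 + 1861/483 = 321541/83076 ≈ 3.8704)
l/(sqrt(F + 3844)) = 321541/(83076*(sqrt(-221 + 3844))) = 321541/(83076*(sqrt(3623))) = 321541*(sqrt(3623)/3623)/83076 = 321541*sqrt(3623)/300984348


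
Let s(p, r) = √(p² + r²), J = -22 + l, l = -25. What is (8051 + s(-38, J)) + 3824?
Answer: 11875 + √3653 ≈ 11935.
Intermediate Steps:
J = -47 (J = -22 - 25 = -47)
(8051 + s(-38, J)) + 3824 = (8051 + √((-38)² + (-47)²)) + 3824 = (8051 + √(1444 + 2209)) + 3824 = (8051 + √3653) + 3824 = 11875 + √3653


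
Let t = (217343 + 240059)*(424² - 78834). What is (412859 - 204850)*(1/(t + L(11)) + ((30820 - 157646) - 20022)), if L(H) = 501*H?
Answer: -1410328163256523686231/46171078195 ≈ -3.0546e+10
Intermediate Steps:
t = 46171072684 (t = 457402*(179776 - 78834) = 457402*100942 = 46171072684)
(412859 - 204850)*(1/(t + L(11)) + ((30820 - 157646) - 20022)) = (412859 - 204850)*(1/(46171072684 + 501*11) + ((30820 - 157646) - 20022)) = 208009*(1/(46171072684 + 5511) + (-126826 - 20022)) = 208009*(1/46171078195 - 146848) = 208009*(-6780130490779359/46171078195) = -1410328163256523686231/46171078195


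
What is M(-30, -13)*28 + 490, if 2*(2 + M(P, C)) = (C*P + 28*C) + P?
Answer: 378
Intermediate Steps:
M(P, C) = -2 + P/2 + 14*C + C*P/2 (M(P, C) = -2 + ((C*P + 28*C) + P)/2 = -2 + ((28*C + C*P) + P)/2 = -2 + (P + 28*C + C*P)/2 = -2 + (P/2 + 14*C + C*P/2) = -2 + P/2 + 14*C + C*P/2)
M(-30, -13)*28 + 490 = (-2 + (1/2)*(-30) + 14*(-13) + (1/2)*(-13)*(-30))*28 + 490 = (-2 - 15 - 182 + 195)*28 + 490 = -4*28 + 490 = -112 + 490 = 378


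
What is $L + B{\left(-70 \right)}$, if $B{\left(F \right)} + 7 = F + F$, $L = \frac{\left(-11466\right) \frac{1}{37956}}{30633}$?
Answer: $- \frac{9495434179}{64594786} \approx -147.0$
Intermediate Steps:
$L = - \frac{637}{64594786}$ ($L = \left(-11466\right) \frac{1}{37956} \cdot \frac{1}{30633} = \left(- \frac{1911}{6326}\right) \frac{1}{30633} = - \frac{637}{64594786} \approx -9.8615 \cdot 10^{-6}$)
$B{\left(F \right)} = -7 + 2 F$ ($B{\left(F \right)} = -7 + \left(F + F\right) = -7 + 2 F$)
$L + B{\left(-70 \right)} = - \frac{637}{64594786} + \left(-7 + 2 \left(-70\right)\right) = - \frac{637}{64594786} - 147 = - \frac{9495434179}{64594786}$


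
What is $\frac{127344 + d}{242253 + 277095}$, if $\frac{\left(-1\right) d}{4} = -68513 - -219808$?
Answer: $- \frac{119459}{129837} \approx -0.92007$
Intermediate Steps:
$d = -605180$ ($d = - 4 \left(-68513 - -219808\right) = - 4 \left(-68513 + 219808\right) = \left(-4\right) 151295 = -605180$)
$\frac{127344 + d}{242253 + 277095} = \frac{127344 - 605180}{242253 + 277095} = - \frac{477836}{519348} = \left(-477836\right) \frac{1}{519348} = - \frac{119459}{129837}$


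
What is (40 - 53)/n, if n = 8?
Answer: -13/8 ≈ -1.6250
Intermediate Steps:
(40 - 53)/n = (40 - 53)/8 = -13*⅛ = -13/8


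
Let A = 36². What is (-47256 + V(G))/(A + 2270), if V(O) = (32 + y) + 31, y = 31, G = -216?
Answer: -23581/1783 ≈ -13.225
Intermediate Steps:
V(O) = 94 (V(O) = (32 + 31) + 31 = 63 + 31 = 94)
A = 1296
(-47256 + V(G))/(A + 2270) = (-47256 + 94)/(1296 + 2270) = -47162/3566 = -47162*1/3566 = -23581/1783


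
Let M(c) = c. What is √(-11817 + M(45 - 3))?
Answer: 5*I*√471 ≈ 108.51*I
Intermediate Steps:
√(-11817 + M(45 - 3)) = √(-11817 + (45 - 3)) = √(-11817 + 42) = √(-11775) = 5*I*√471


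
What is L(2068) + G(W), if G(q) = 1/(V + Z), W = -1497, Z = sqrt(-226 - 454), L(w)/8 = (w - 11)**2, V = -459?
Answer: 420856950509/12433 - 2*I*sqrt(170)/211361 ≈ 3.385e+7 - 0.00012338*I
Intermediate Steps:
L(w) = 8*(-11 + w)**2 (L(w) = 8*(w - 11)**2 = 8*(-11 + w)**2)
Z = 2*I*sqrt(170) (Z = sqrt(-680) = 2*I*sqrt(170) ≈ 26.077*I)
G(q) = 1/(-459 + 2*I*sqrt(170))
L(2068) + G(W) = 8*(-11 + 2068)**2 + (-27/12433 - 2*I*sqrt(170)/211361) = 8*2057**2 + (-27/12433 - 2*I*sqrt(170)/211361) = 8*4231249 + (-27/12433 - 2*I*sqrt(170)/211361) = 33849992 + (-27/12433 - 2*I*sqrt(170)/211361) = 420856950509/12433 - 2*I*sqrt(170)/211361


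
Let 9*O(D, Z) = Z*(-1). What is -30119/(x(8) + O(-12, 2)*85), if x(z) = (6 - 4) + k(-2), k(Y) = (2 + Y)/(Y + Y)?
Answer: 271071/152 ≈ 1783.4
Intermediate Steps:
k(Y) = (2 + Y)/(2*Y) (k(Y) = (2 + Y)/((2*Y)) = (2 + Y)*(1/(2*Y)) = (2 + Y)/(2*Y))
O(D, Z) = -Z/9 (O(D, Z) = (Z*(-1))/9 = (-Z)/9 = -Z/9)
x(z) = 2 (x(z) = (6 - 4) + (½)*(2 - 2)/(-2) = 2 + (½)*(-½)*0 = 2 + 0 = 2)
-30119/(x(8) + O(-12, 2)*85) = -30119/(2 - ⅑*2*85) = -30119/(2 - 2/9*85) = -30119/(2 - 170/9) = -30119/(-152/9) = -30119*(-9/152) = 271071/152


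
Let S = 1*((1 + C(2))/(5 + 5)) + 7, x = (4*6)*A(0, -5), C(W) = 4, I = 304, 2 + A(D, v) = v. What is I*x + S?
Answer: -102129/2 ≈ -51065.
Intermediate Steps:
A(D, v) = -2 + v
x = -168 (x = (4*6)*(-2 - 5) = 24*(-7) = -168)
S = 15/2 (S = 1*((1 + 4)/(5 + 5)) + 7 = 1*(5/10) + 7 = 1*(5*(⅒)) + 7 = 1*(½) + 7 = ½ + 7 = 15/2 ≈ 7.5000)
I*x + S = 304*(-168) + 15/2 = -51072 + 15/2 = -102129/2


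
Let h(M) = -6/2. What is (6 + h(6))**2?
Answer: 9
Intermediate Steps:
h(M) = -3 (h(M) = -6*1/2 = -3)
(6 + h(6))**2 = (6 - 3)**2 = 3**2 = 9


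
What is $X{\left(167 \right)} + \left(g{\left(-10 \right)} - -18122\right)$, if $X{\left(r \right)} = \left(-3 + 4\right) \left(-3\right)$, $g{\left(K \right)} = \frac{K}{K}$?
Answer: $18120$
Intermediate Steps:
$g{\left(K \right)} = 1$
$X{\left(r \right)} = -3$ ($X{\left(r \right)} = 1 \left(-3\right) = -3$)
$X{\left(167 \right)} + \left(g{\left(-10 \right)} - -18122\right) = -3 + \left(1 - -18122\right) = -3 + \left(1 + 18122\right) = -3 + 18123 = 18120$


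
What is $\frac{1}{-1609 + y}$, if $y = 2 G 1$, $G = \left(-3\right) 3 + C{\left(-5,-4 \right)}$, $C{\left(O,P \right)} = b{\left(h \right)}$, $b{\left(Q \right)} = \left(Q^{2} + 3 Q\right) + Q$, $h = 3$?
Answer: $- \frac{1}{1585} \approx -0.00063092$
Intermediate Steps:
$b{\left(Q \right)} = Q^{2} + 4 Q$
$C{\left(O,P \right)} = 21$ ($C{\left(O,P \right)} = 3 \left(4 + 3\right) = 3 \cdot 7 = 21$)
$G = 12$ ($G = \left(-3\right) 3 + 21 = -9 + 21 = 12$)
$y = 24$ ($y = 2 \cdot 12 \cdot 1 = 24 \cdot 1 = 24$)
$\frac{1}{-1609 + y} = \frac{1}{-1609 + 24} = \frac{1}{-1585} = - \frac{1}{1585}$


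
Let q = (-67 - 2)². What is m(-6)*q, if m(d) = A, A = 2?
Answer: 9522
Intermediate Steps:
m(d) = 2
q = 4761 (q = (-69)² = 4761)
m(-6)*q = 2*4761 = 9522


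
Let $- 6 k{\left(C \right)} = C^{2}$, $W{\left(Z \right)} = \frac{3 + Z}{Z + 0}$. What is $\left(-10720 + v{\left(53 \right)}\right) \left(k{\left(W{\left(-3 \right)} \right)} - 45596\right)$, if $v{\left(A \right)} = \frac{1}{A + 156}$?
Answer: $\frac{102156880484}{209} \approx 4.8879 \cdot 10^{8}$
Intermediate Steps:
$W{\left(Z \right)} = \frac{3 + Z}{Z}$
$k{\left(C \right)} = - \frac{C^{2}}{6}$
$v{\left(A \right)} = \frac{1}{156 + A}$
$\left(-10720 + v{\left(53 \right)}\right) \left(k{\left(W{\left(-3 \right)} \right)} - 45596\right) = \left(-10720 + \frac{1}{156 + 53}\right) \left(- \frac{\left(\frac{3 - 3}{-3}\right)^{2}}{6} - 45596\right) = \left(-10720 + \frac{1}{209}\right) \left(- \frac{\left(\left(- \frac{1}{3}\right) 0\right)^{2}}{6} - 45596\right) = \left(-10720 + \frac{1}{209}\right) \left(- \frac{0^{2}}{6} - 45596\right) = - \frac{2240479 \left(\left(- \frac{1}{6}\right) 0 - 45596\right)}{209} = - \frac{2240479 \left(0 - 45596\right)}{209} = \left(- \frac{2240479}{209}\right) \left(-45596\right) = \frac{102156880484}{209}$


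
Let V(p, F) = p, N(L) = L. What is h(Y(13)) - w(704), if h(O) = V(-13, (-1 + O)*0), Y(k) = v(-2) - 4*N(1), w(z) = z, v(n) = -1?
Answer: -717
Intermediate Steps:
Y(k) = -5 (Y(k) = -1 - 4*1 = -1 - 4 = -5)
h(O) = -13
h(Y(13)) - w(704) = -13 - 1*704 = -13 - 704 = -717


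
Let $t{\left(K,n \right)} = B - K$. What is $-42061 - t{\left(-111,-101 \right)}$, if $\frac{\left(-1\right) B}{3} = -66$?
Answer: $-42370$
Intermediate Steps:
$B = 198$ ($B = \left(-3\right) \left(-66\right) = 198$)
$t{\left(K,n \right)} = 198 - K$
$-42061 - t{\left(-111,-101 \right)} = -42061 - \left(198 - -111\right) = -42061 - \left(198 + 111\right) = -42061 - 309 = -42370$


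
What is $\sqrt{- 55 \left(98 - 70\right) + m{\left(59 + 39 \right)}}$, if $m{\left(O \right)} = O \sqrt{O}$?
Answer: $\sqrt{-1540 + 686 \sqrt{2}} \approx 23.872 i$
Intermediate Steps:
$m{\left(O \right)} = O^{\frac{3}{2}}$
$\sqrt{- 55 \left(98 - 70\right) + m{\left(59 + 39 \right)}} = \sqrt{- 55 \left(98 - 70\right) + \left(59 + 39\right)^{\frac{3}{2}}} = \sqrt{\left(-55\right) 28 + 98^{\frac{3}{2}}} = \sqrt{-1540 + 686 \sqrt{2}}$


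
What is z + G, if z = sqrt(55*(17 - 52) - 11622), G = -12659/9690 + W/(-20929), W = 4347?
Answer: -307062641/202802010 + I*sqrt(13547) ≈ -1.5141 + 116.39*I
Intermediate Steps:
G = -307062641/202802010 (G = -12659/9690 + 4347/(-20929) = -12659*1/9690 + 4347*(-1/20929) = -12659/9690 - 4347/20929 = -307062641/202802010 ≈ -1.5141)
z = I*sqrt(13547) (z = sqrt(55*(-35) - 11622) = sqrt(-1925 - 11622) = sqrt(-13547) = I*sqrt(13547) ≈ 116.39*I)
z + G = I*sqrt(13547) - 307062641/202802010 = -307062641/202802010 + I*sqrt(13547)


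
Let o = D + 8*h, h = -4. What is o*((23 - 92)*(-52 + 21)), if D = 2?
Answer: -64170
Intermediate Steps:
o = -30 (o = 2 + 8*(-4) = 2 - 32 = -30)
o*((23 - 92)*(-52 + 21)) = -30*(23 - 92)*(-52 + 21) = -(-2070)*(-31) = -30*2139 = -64170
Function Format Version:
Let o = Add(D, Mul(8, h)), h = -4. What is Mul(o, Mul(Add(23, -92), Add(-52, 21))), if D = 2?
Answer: -64170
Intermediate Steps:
o = -30 (o = Add(2, Mul(8, -4)) = Add(2, -32) = -30)
Mul(o, Mul(Add(23, -92), Add(-52, 21))) = Mul(-30, Mul(Add(23, -92), Add(-52, 21))) = Mul(-30, Mul(-69, -31)) = Mul(-30, 2139) = -64170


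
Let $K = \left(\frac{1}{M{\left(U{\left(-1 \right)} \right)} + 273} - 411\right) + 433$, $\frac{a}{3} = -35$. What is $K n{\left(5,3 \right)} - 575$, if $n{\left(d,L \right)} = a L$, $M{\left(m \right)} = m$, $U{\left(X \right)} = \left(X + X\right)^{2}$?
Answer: $- \frac{2079200}{277} \approx -7506.1$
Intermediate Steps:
$a = -105$ ($a = 3 \left(-35\right) = -105$)
$U{\left(X \right)} = 4 X^{2}$ ($U{\left(X \right)} = \left(2 X\right)^{2} = 4 X^{2}$)
$K = \frac{6095}{277}$ ($K = \left(\frac{1}{4 \left(-1\right)^{2} + 273} - 411\right) + 433 = \left(\frac{1}{4 \cdot 1 + 273} - 411\right) + 433 = \left(\frac{1}{4 + 273} - 411\right) + 433 = \left(\frac{1}{277} - 411\right) + 433 = - \frac{113846}{277} + 433 = \frac{6095}{277} \approx 22.004$)
$n{\left(d,L \right)} = - 105 L$
$K n{\left(5,3 \right)} - 575 = \frac{6095 \left(\left(-105\right) 3\right)}{277} - 575 = \frac{6095}{277} \left(-315\right) - 575 = - \frac{1919925}{277} - 575 = - \frac{2079200}{277}$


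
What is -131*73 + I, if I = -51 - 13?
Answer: -9627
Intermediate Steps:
I = -64
-131*73 + I = -131*73 - 64 = -9563 - 64 = -9627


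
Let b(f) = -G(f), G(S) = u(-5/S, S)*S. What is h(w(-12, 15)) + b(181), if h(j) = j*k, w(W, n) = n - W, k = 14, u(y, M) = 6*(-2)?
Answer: 2550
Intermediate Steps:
u(y, M) = -12
G(S) = -12*S
b(f) = 12*f (b(f) = -(-12)*f = 12*f)
h(j) = 14*j (h(j) = j*14 = 14*j)
h(w(-12, 15)) + b(181) = 14*(15 - 1*(-12)) + 12*181 = 14*(15 + 12) + 2172 = 14*27 + 2172 = 378 + 2172 = 2550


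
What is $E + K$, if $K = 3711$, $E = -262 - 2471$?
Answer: $978$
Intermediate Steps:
$E = -2733$ ($E = -262 - 2471 = -2733$)
$E + K = -2733 + 3711 = 978$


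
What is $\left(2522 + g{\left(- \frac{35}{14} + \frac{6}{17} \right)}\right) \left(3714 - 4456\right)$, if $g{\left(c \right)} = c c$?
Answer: $- \frac{1083602331}{578} \approx -1.8747 \cdot 10^{6}$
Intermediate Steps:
$g{\left(c \right)} = c^{2}$
$\left(2522 + g{\left(- \frac{35}{14} + \frac{6}{17} \right)}\right) \left(3714 - 4456\right) = \left(2522 + \left(- \frac{35}{14} + \frac{6}{17}\right)^{2}\right) \left(3714 - 4456\right) = \left(2522 + \left(\left(-35\right) \frac{1}{14} + 6 \cdot \frac{1}{17}\right)^{2}\right) \left(-742\right) = \left(2522 + \left(- \frac{5}{2} + \frac{6}{17}\right)^{2}\right) \left(-742\right) = \left(2522 + \left(- \frac{73}{34}\right)^{2}\right) \left(-742\right) = \left(2522 + \frac{5329}{1156}\right) \left(-742\right) = \frac{2920761}{1156} \left(-742\right) = - \frac{1083602331}{578}$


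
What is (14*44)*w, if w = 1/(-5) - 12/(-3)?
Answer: 11704/5 ≈ 2340.8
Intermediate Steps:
w = 19/5 (w = 1*(-1/5) - 12*(-1/3) = -1/5 + 4 = 19/5 ≈ 3.8000)
(14*44)*w = (14*44)*(19/5) = 616*(19/5) = 11704/5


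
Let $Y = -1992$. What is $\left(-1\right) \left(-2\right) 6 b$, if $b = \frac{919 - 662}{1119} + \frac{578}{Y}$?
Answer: $- \frac{22473}{30959} \approx -0.7259$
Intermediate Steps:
$b = - \frac{7491}{123836}$ ($b = \frac{919 - 662}{1119} + \frac{578}{-1992} = \left(919 - 662\right) \frac{1}{1119} + 578 \left(- \frac{1}{1992}\right) = 257 \cdot \frac{1}{1119} - \frac{289}{996} = \frac{257}{1119} - \frac{289}{996} = - \frac{7491}{123836} \approx -0.060491$)
$\left(-1\right) \left(-2\right) 6 b = \left(-1\right) \left(-2\right) 6 \left(- \frac{7491}{123836}\right) = 2 \cdot 6 \left(- \frac{7491}{123836}\right) = 12 \left(- \frac{7491}{123836}\right) = - \frac{22473}{30959}$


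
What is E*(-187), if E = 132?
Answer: -24684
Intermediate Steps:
E*(-187) = 132*(-187) = -24684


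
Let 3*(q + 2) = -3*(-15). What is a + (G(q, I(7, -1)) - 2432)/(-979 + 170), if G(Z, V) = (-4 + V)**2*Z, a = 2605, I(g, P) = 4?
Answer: 2109877/809 ≈ 2608.0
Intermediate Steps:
q = 13 (q = -2 + (-3*(-15))/3 = -2 + (1/3)*45 = -2 + 15 = 13)
G(Z, V) = Z*(-4 + V)**2
a + (G(q, I(7, -1)) - 2432)/(-979 + 170) = 2605 + (13*(-4 + 4)**2 - 2432)/(-979 + 170) = 2605 + (13*0**2 - 2432)/(-809) = 2605 + (13*0 - 2432)*(-1/809) = 2605 + (0 - 2432)*(-1/809) = 2605 - 2432*(-1/809) = 2605 + 2432/809 = 2109877/809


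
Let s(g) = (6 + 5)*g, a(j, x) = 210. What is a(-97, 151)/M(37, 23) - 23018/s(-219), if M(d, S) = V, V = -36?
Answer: 5977/1606 ≈ 3.7217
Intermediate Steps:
s(g) = 11*g
M(d, S) = -36
a(-97, 151)/M(37, 23) - 23018/s(-219) = 210/(-36) - 23018/(11*(-219)) = 210*(-1/36) - 23018/(-2409) = -35/6 - 23018*(-1/2409) = -35/6 + 23018/2409 = 5977/1606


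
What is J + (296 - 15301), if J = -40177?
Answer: -55182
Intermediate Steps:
J + (296 - 15301) = -40177 + (296 - 15301) = -40177 - 15005 = -55182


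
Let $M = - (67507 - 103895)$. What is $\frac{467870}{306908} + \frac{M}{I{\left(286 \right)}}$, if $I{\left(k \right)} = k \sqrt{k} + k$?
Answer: $\frac{612916259}{568547070} + \frac{1654 \sqrt{286}}{3705} \approx 8.6277$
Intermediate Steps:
$I{\left(k \right)} = k + k^{\frac{3}{2}}$ ($I{\left(k \right)} = k^{\frac{3}{2}} + k = k + k^{\frac{3}{2}}$)
$M = 36388$ ($M = - (67507 - 103895) = \left(-1\right) \left(-36388\right) = 36388$)
$\frac{467870}{306908} + \frac{M}{I{\left(286 \right)}} = \frac{467870}{306908} + \frac{36388}{286 + 286^{\frac{3}{2}}} = 467870 \cdot \frac{1}{306908} + \frac{36388}{286 + 286 \sqrt{286}} = \frac{233935}{153454} + \frac{36388}{286 + 286 \sqrt{286}}$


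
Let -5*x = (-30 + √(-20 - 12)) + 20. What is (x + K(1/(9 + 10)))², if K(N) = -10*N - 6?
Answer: 173348/9025 + 688*I*√2/95 ≈ 19.208 + 10.242*I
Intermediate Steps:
K(N) = -6 - 10*N
x = 2 - 4*I*√2/5 (x = -((-30 + √(-20 - 12)) + 20)/5 = -((-30 + √(-32)) + 20)/5 = -((-30 + 4*I*√2) + 20)/5 = -(-10 + 4*I*√2)/5 = 2 - 4*I*√2/5 ≈ 2.0 - 1.1314*I)
(x + K(1/(9 + 10)))² = ((2 - 4*I*√2/5) + (-6 - 10/(9 + 10)))² = ((2 - 4*I*√2/5) + (-6 - 10/19))² = ((2 - 4*I*√2/5) - 124/19)² = (-86/19 - 4*I*√2/5)²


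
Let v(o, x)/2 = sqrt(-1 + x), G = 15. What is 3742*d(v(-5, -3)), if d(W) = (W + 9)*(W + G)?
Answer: 445298 + 359232*I ≈ 4.453e+5 + 3.5923e+5*I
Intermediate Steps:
v(o, x) = 2*sqrt(-1 + x)
d(W) = (9 + W)*(15 + W) (d(W) = (W + 9)*(W + 15) = (9 + W)*(15 + W))
3742*d(v(-5, -3)) = 3742*(135 + (2*sqrt(-1 - 3))**2 + 24*(2*sqrt(-1 - 3))) = 3742*(135 + (2*sqrt(-4))**2 + 24*(2*sqrt(-4))) = 3742*(135 + (2*(2*I))**2 + 24*(2*(2*I))) = 3742*(135 + (4*I)**2 + 24*(4*I)) = 3742*(135 - 16 + 96*I) = 3742*(119 + 96*I) = 445298 + 359232*I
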